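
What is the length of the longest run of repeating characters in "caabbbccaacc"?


Input: "caabbbccaacc"
Scanning for longest run:
  Position 1 ('a'): new char, reset run to 1
  Position 2 ('a'): continues run of 'a', length=2
  Position 3 ('b'): new char, reset run to 1
  Position 4 ('b'): continues run of 'b', length=2
  Position 5 ('b'): continues run of 'b', length=3
  Position 6 ('c'): new char, reset run to 1
  Position 7 ('c'): continues run of 'c', length=2
  Position 8 ('a'): new char, reset run to 1
  Position 9 ('a'): continues run of 'a', length=2
  Position 10 ('c'): new char, reset run to 1
  Position 11 ('c'): continues run of 'c', length=2
Longest run: 'b' with length 3

3


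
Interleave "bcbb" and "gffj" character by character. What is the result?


Interleaving "bcbb" and "gffj":
  Position 0: 'b' from first, 'g' from second => "bg"
  Position 1: 'c' from first, 'f' from second => "cf"
  Position 2: 'b' from first, 'f' from second => "bf"
  Position 3: 'b' from first, 'j' from second => "bj"
Result: bgcfbfbj

bgcfbfbj


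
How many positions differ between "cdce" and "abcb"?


Comparing "cdce" and "abcb" position by position:
  Position 0: 'c' vs 'a' => DIFFER
  Position 1: 'd' vs 'b' => DIFFER
  Position 2: 'c' vs 'c' => same
  Position 3: 'e' vs 'b' => DIFFER
Positions that differ: 3

3


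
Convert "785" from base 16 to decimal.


Input: "785" in base 16
Positional expansion:
  Digit '7' (value 7) x 16^2 = 1792
  Digit '8' (value 8) x 16^1 = 128
  Digit '5' (value 5) x 16^0 = 5
Sum = 1925

1925


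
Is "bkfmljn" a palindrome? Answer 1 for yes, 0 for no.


Input: bkfmljn
Reversed: njlmfkb
  Compare pos 0 ('b') with pos 6 ('n'): MISMATCH
  Compare pos 1 ('k') with pos 5 ('j'): MISMATCH
  Compare pos 2 ('f') with pos 4 ('l'): MISMATCH
Result: not a palindrome

0


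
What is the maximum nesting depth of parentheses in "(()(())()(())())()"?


Input: "(()(())()(())())()"
Tracking depth:
  Position 0 '(': depth becomes 1
  Position 1 '(': depth becomes 2
  Position 2 ')': depth becomes 1
  Position 3 '(': depth becomes 2
  Position 4 '(': depth becomes 3
  Position 5 ')': depth becomes 2
  Position 6 ')': depth becomes 1
  Position 7 '(': depth becomes 2
  Position 8 ')': depth becomes 1
  Position 9 '(': depth becomes 2
  Position 10 '(': depth becomes 3
  Position 11 ')': depth becomes 2
  Position 12 ')': depth becomes 1
  Position 13 '(': depth becomes 2
  Position 14 ')': depth becomes 1
  Position 15 ')': depth becomes 0
  Position 16 '(': depth becomes 1
  Position 17 ')': depth becomes 0
Maximum depth reached: 3

3


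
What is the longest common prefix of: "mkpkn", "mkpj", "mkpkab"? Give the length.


Words: mkpkn, mkpj, mkpkab
  Position 0: all 'm' => match
  Position 1: all 'k' => match
  Position 2: all 'p' => match
  Position 3: ('k', 'j', 'k') => mismatch, stop
LCP = "mkp" (length 3)

3


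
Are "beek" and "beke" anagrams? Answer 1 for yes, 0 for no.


Strings: "beek", "beke"
Sorted first:  beek
Sorted second: beek
Sorted forms match => anagrams

1


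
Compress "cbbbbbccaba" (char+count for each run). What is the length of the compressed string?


Input: cbbbbbccaba
Runs:
  'c' x 1 => "c1"
  'b' x 5 => "b5"
  'c' x 2 => "c2"
  'a' x 1 => "a1"
  'b' x 1 => "b1"
  'a' x 1 => "a1"
Compressed: "c1b5c2a1b1a1"
Compressed length: 12

12


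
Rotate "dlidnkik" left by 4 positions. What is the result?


Input: "dlidnkik", rotate left by 4
First 4 characters: "dlid"
Remaining characters: "nkik"
Concatenate remaining + first: "nkik" + "dlid" = "nkikdlid"

nkikdlid


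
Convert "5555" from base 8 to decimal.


Input: "5555" in base 8
Positional expansion:
  Digit '5' (value 5) x 8^3 = 2560
  Digit '5' (value 5) x 8^2 = 320
  Digit '5' (value 5) x 8^1 = 40
  Digit '5' (value 5) x 8^0 = 5
Sum = 2925

2925


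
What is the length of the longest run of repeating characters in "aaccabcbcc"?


Input: "aaccabcbcc"
Scanning for longest run:
  Position 1 ('a'): continues run of 'a', length=2
  Position 2 ('c'): new char, reset run to 1
  Position 3 ('c'): continues run of 'c', length=2
  Position 4 ('a'): new char, reset run to 1
  Position 5 ('b'): new char, reset run to 1
  Position 6 ('c'): new char, reset run to 1
  Position 7 ('b'): new char, reset run to 1
  Position 8 ('c'): new char, reset run to 1
  Position 9 ('c'): continues run of 'c', length=2
Longest run: 'a' with length 2

2


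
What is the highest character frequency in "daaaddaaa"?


Input: daaaddaaa
Character counts:
  'a': 6
  'd': 3
Maximum frequency: 6

6


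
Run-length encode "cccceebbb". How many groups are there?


Input: cccceebbb
Scanning for consecutive runs:
  Group 1: 'c' x 4 (positions 0-3)
  Group 2: 'e' x 2 (positions 4-5)
  Group 3: 'b' x 3 (positions 6-8)
Total groups: 3

3


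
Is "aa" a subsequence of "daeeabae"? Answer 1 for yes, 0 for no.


Check if "aa" is a subsequence of "daeeabae"
Greedy scan:
  Position 0 ('d'): no match needed
  Position 1 ('a'): matches sub[0] = 'a'
  Position 2 ('e'): no match needed
  Position 3 ('e'): no match needed
  Position 4 ('a'): matches sub[1] = 'a'
  Position 5 ('b'): no match needed
  Position 6 ('a'): no match needed
  Position 7 ('e'): no match needed
All 2 characters matched => is a subsequence

1


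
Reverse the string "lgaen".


Input: lgaen
Reading characters right to left:
  Position 4: 'n'
  Position 3: 'e'
  Position 2: 'a'
  Position 1: 'g'
  Position 0: 'l'
Reversed: neagl

neagl


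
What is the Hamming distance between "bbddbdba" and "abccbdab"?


Comparing "bbddbdba" and "abccbdab" position by position:
  Position 0: 'b' vs 'a' => differ
  Position 1: 'b' vs 'b' => same
  Position 2: 'd' vs 'c' => differ
  Position 3: 'd' vs 'c' => differ
  Position 4: 'b' vs 'b' => same
  Position 5: 'd' vs 'd' => same
  Position 6: 'b' vs 'a' => differ
  Position 7: 'a' vs 'b' => differ
Total differences (Hamming distance): 5

5


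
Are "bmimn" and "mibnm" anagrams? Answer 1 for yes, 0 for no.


Strings: "bmimn", "mibnm"
Sorted first:  bimmn
Sorted second: bimmn
Sorted forms match => anagrams

1


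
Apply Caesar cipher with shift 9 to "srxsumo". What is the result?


Caesar cipher: shift "srxsumo" by 9
  's' (pos 18) + 9 = pos 1 = 'b'
  'r' (pos 17) + 9 = pos 0 = 'a'
  'x' (pos 23) + 9 = pos 6 = 'g'
  's' (pos 18) + 9 = pos 1 = 'b'
  'u' (pos 20) + 9 = pos 3 = 'd'
  'm' (pos 12) + 9 = pos 21 = 'v'
  'o' (pos 14) + 9 = pos 23 = 'x'
Result: bagbdvx

bagbdvx


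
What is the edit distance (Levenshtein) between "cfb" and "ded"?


Computing edit distance: "cfb" -> "ded"
DP table:
           d    e    d
      0    1    2    3
  c   1    1    2    3
  f   2    2    2    3
  b   3    3    3    3
Edit distance = dp[3][3] = 3

3


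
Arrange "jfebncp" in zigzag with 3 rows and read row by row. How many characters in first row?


Zigzag "jfebncp" into 3 rows:
Placing characters:
  'j' => row 0
  'f' => row 1
  'e' => row 2
  'b' => row 1
  'n' => row 0
  'c' => row 1
  'p' => row 2
Rows:
  Row 0: "jn"
  Row 1: "fbc"
  Row 2: "ep"
First row length: 2

2


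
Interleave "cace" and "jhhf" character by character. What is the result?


Interleaving "cace" and "jhhf":
  Position 0: 'c' from first, 'j' from second => "cj"
  Position 1: 'a' from first, 'h' from second => "ah"
  Position 2: 'c' from first, 'h' from second => "ch"
  Position 3: 'e' from first, 'f' from second => "ef"
Result: cjahchef

cjahchef


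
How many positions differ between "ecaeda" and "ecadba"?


Comparing "ecaeda" and "ecadba" position by position:
  Position 0: 'e' vs 'e' => same
  Position 1: 'c' vs 'c' => same
  Position 2: 'a' vs 'a' => same
  Position 3: 'e' vs 'd' => DIFFER
  Position 4: 'd' vs 'b' => DIFFER
  Position 5: 'a' vs 'a' => same
Positions that differ: 2

2


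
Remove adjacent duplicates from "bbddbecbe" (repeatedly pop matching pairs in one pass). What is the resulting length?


Input: bbddbecbe
Stack-based adjacent duplicate removal:
  Read 'b': push. Stack: b
  Read 'b': matches stack top 'b' => pop. Stack: (empty)
  Read 'd': push. Stack: d
  Read 'd': matches stack top 'd' => pop. Stack: (empty)
  Read 'b': push. Stack: b
  Read 'e': push. Stack: be
  Read 'c': push. Stack: bec
  Read 'b': push. Stack: becb
  Read 'e': push. Stack: becbe
Final stack: "becbe" (length 5)

5


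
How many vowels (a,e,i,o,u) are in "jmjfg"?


Input: jmjfg
Checking each character:
  'j' at position 0: consonant
  'm' at position 1: consonant
  'j' at position 2: consonant
  'f' at position 3: consonant
  'g' at position 4: consonant
Total vowels: 0

0


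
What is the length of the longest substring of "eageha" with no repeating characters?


Input: "eageha"
Sliding window (track last position of each char):
  Position 0 ('e'): window [0,0] length 1 -- new best
  Position 1 ('a'): window [0,1] length 2 -- new best
  Position 2 ('g'): window [0,2] length 3 -- new best
  Position 3 ('e'): repeat (last at 0), move window start to 1
  Position 3 ('e'): window [1,3] length 3
  Position 4 ('h'): window [1,4] length 4 -- new best
  Position 5 ('a'): repeat (last at 1), move window start to 2
  Position 5 ('a'): window [2,5] length 4
Longest substring with no repeats: "ageh" with length 4

4


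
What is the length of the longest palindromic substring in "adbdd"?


Input: "adbdd"
Checking substrings for palindromes:
  [1:4] "dbd" (len 3) => palindrome
  [3:5] "dd" (len 2) => palindrome
Longest palindromic substring: "dbd" with length 3

3


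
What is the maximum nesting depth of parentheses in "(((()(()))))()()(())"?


Input: "(((()(()))))()()(())"
Tracking depth:
  Position 0 '(': depth becomes 1
  Position 1 '(': depth becomes 2
  Position 2 '(': depth becomes 3
  Position 3 '(': depth becomes 4
  Position 4 ')': depth becomes 3
  Position 5 '(': depth becomes 4
  Position 6 '(': depth becomes 5
  Position 7 ')': depth becomes 4
  Position 8 ')': depth becomes 3
  Position 9 ')': depth becomes 2
  Position 10 ')': depth becomes 1
  Position 11 ')': depth becomes 0
  Position 12 '(': depth becomes 1
  Position 13 ')': depth becomes 0
  Position 14 '(': depth becomes 1
  Position 15 ')': depth becomes 0
  Position 16 '(': depth becomes 1
  Position 17 '(': depth becomes 2
  Position 18 ')': depth becomes 1
  Position 19 ')': depth becomes 0
Maximum depth reached: 5

5


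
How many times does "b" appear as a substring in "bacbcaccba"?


Searching for "b" in "bacbcaccba"
Scanning each position:
  Position 0: "b" => MATCH
  Position 1: "a" => no
  Position 2: "c" => no
  Position 3: "b" => MATCH
  Position 4: "c" => no
  Position 5: "a" => no
  Position 6: "c" => no
  Position 7: "c" => no
  Position 8: "b" => MATCH
  Position 9: "a" => no
Total occurrences: 3

3


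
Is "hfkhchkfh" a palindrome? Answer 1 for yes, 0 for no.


Input: hfkhchkfh
Reversed: hfkhchkfh
  Compare pos 0 ('h') with pos 8 ('h'): match
  Compare pos 1 ('f') with pos 7 ('f'): match
  Compare pos 2 ('k') with pos 6 ('k'): match
  Compare pos 3 ('h') with pos 5 ('h'): match
Result: palindrome

1


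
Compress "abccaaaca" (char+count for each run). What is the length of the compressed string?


Input: abccaaaca
Runs:
  'a' x 1 => "a1"
  'b' x 1 => "b1"
  'c' x 2 => "c2"
  'a' x 3 => "a3"
  'c' x 1 => "c1"
  'a' x 1 => "a1"
Compressed: "a1b1c2a3c1a1"
Compressed length: 12

12


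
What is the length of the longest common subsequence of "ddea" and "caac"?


LCS of "ddea" and "caac"
DP table:
           c    a    a    c
      0    0    0    0    0
  d   0    0    0    0    0
  d   0    0    0    0    0
  e   0    0    0    0    0
  a   0    0    1    1    1
LCS length = dp[4][4] = 1

1


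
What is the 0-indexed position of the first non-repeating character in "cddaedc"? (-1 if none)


Input: cddaedc
Character frequencies:
  'a': 1
  'c': 2
  'd': 3
  'e': 1
Scanning left to right for freq == 1:
  Position 0 ('c'): freq=2, skip
  Position 1 ('d'): freq=3, skip
  Position 2 ('d'): freq=3, skip
  Position 3 ('a'): unique! => answer = 3

3


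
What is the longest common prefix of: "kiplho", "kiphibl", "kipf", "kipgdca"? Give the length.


Words: kiplho, kiphibl, kipf, kipgdca
  Position 0: all 'k' => match
  Position 1: all 'i' => match
  Position 2: all 'p' => match
  Position 3: ('l', 'h', 'f', 'g') => mismatch, stop
LCP = "kip" (length 3)

3


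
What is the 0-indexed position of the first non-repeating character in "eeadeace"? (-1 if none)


Input: eeadeace
Character frequencies:
  'a': 2
  'c': 1
  'd': 1
  'e': 4
Scanning left to right for freq == 1:
  Position 0 ('e'): freq=4, skip
  Position 1 ('e'): freq=4, skip
  Position 2 ('a'): freq=2, skip
  Position 3 ('d'): unique! => answer = 3

3


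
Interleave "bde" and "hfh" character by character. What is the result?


Interleaving "bde" and "hfh":
  Position 0: 'b' from first, 'h' from second => "bh"
  Position 1: 'd' from first, 'f' from second => "df"
  Position 2: 'e' from first, 'h' from second => "eh"
Result: bhdfeh

bhdfeh


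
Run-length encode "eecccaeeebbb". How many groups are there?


Input: eecccaeeebbb
Scanning for consecutive runs:
  Group 1: 'e' x 2 (positions 0-1)
  Group 2: 'c' x 3 (positions 2-4)
  Group 3: 'a' x 1 (positions 5-5)
  Group 4: 'e' x 3 (positions 6-8)
  Group 5: 'b' x 3 (positions 9-11)
Total groups: 5

5


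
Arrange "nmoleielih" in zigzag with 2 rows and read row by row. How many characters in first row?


Zigzag "nmoleielih" into 2 rows:
Placing characters:
  'n' => row 0
  'm' => row 1
  'o' => row 0
  'l' => row 1
  'e' => row 0
  'i' => row 1
  'e' => row 0
  'l' => row 1
  'i' => row 0
  'h' => row 1
Rows:
  Row 0: "noeei"
  Row 1: "mlilh"
First row length: 5

5


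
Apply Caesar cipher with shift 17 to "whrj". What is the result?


Caesar cipher: shift "whrj" by 17
  'w' (pos 22) + 17 = pos 13 = 'n'
  'h' (pos 7) + 17 = pos 24 = 'y'
  'r' (pos 17) + 17 = pos 8 = 'i'
  'j' (pos 9) + 17 = pos 0 = 'a'
Result: nyia

nyia


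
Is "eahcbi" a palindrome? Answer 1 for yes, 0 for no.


Input: eahcbi
Reversed: ibchae
  Compare pos 0 ('e') with pos 5 ('i'): MISMATCH
  Compare pos 1 ('a') with pos 4 ('b'): MISMATCH
  Compare pos 2 ('h') with pos 3 ('c'): MISMATCH
Result: not a palindrome

0


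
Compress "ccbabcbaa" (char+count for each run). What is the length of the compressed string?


Input: ccbabcbaa
Runs:
  'c' x 2 => "c2"
  'b' x 1 => "b1"
  'a' x 1 => "a1"
  'b' x 1 => "b1"
  'c' x 1 => "c1"
  'b' x 1 => "b1"
  'a' x 2 => "a2"
Compressed: "c2b1a1b1c1b1a2"
Compressed length: 14

14


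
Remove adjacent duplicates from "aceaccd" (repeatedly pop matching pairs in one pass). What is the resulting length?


Input: aceaccd
Stack-based adjacent duplicate removal:
  Read 'a': push. Stack: a
  Read 'c': push. Stack: ac
  Read 'e': push. Stack: ace
  Read 'a': push. Stack: acea
  Read 'c': push. Stack: aceac
  Read 'c': matches stack top 'c' => pop. Stack: acea
  Read 'd': push. Stack: acead
Final stack: "acead" (length 5)

5


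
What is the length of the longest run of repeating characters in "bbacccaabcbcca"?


Input: "bbacccaabcbcca"
Scanning for longest run:
  Position 1 ('b'): continues run of 'b', length=2
  Position 2 ('a'): new char, reset run to 1
  Position 3 ('c'): new char, reset run to 1
  Position 4 ('c'): continues run of 'c', length=2
  Position 5 ('c'): continues run of 'c', length=3
  Position 6 ('a'): new char, reset run to 1
  Position 7 ('a'): continues run of 'a', length=2
  Position 8 ('b'): new char, reset run to 1
  Position 9 ('c'): new char, reset run to 1
  Position 10 ('b'): new char, reset run to 1
  Position 11 ('c'): new char, reset run to 1
  Position 12 ('c'): continues run of 'c', length=2
  Position 13 ('a'): new char, reset run to 1
Longest run: 'c' with length 3

3


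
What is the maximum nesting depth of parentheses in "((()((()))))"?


Input: "((()((()))))"
Tracking depth:
  Position 0 '(': depth becomes 1
  Position 1 '(': depth becomes 2
  Position 2 '(': depth becomes 3
  Position 3 ')': depth becomes 2
  Position 4 '(': depth becomes 3
  Position 5 '(': depth becomes 4
  Position 6 '(': depth becomes 5
  Position 7 ')': depth becomes 4
  Position 8 ')': depth becomes 3
  Position 9 ')': depth becomes 2
  Position 10 ')': depth becomes 1
  Position 11 ')': depth becomes 0
Maximum depth reached: 5

5


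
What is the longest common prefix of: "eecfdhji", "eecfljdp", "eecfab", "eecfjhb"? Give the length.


Words: eecfdhji, eecfljdp, eecfab, eecfjhb
  Position 0: all 'e' => match
  Position 1: all 'e' => match
  Position 2: all 'c' => match
  Position 3: all 'f' => match
  Position 4: ('d', 'l', 'a', 'j') => mismatch, stop
LCP = "eecf" (length 4)

4


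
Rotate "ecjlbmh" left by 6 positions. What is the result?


Input: "ecjlbmh", rotate left by 6
First 6 characters: "ecjlbm"
Remaining characters: "h"
Concatenate remaining + first: "h" + "ecjlbm" = "hecjlbm"

hecjlbm


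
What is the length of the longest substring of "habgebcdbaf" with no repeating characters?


Input: "habgebcdbaf"
Sliding window (track last position of each char):
  Position 0 ('h'): window [0,0] length 1 -- new best
  Position 1 ('a'): window [0,1] length 2 -- new best
  Position 2 ('b'): window [0,2] length 3 -- new best
  Position 3 ('g'): window [0,3] length 4 -- new best
  Position 4 ('e'): window [0,4] length 5 -- new best
  Position 5 ('b'): repeat (last at 2), move window start to 3
  Position 5 ('b'): window [3,5] length 3
  Position 6 ('c'): window [3,6] length 4
  Position 7 ('d'): window [3,7] length 5
  Position 8 ('b'): repeat (last at 5), move window start to 6
  Position 8 ('b'): window [6,8] length 3
  Position 9 ('a'): window [6,9] length 4
  Position 10 ('f'): window [6,10] length 5
Longest substring with no repeats: "habge" with length 5

5


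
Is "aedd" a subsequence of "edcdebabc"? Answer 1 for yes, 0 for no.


Check if "aedd" is a subsequence of "edcdebabc"
Greedy scan:
  Position 0 ('e'): no match needed
  Position 1 ('d'): no match needed
  Position 2 ('c'): no match needed
  Position 3 ('d'): no match needed
  Position 4 ('e'): no match needed
  Position 5 ('b'): no match needed
  Position 6 ('a'): matches sub[0] = 'a'
  Position 7 ('b'): no match needed
  Position 8 ('c'): no match needed
Only matched 1/4 characters => not a subsequence

0


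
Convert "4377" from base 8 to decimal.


Input: "4377" in base 8
Positional expansion:
  Digit '4' (value 4) x 8^3 = 2048
  Digit '3' (value 3) x 8^2 = 192
  Digit '7' (value 7) x 8^1 = 56
  Digit '7' (value 7) x 8^0 = 7
Sum = 2303

2303


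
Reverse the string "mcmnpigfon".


Input: mcmnpigfon
Reading characters right to left:
  Position 9: 'n'
  Position 8: 'o'
  Position 7: 'f'
  Position 6: 'g'
  Position 5: 'i'
  Position 4: 'p'
  Position 3: 'n'
  Position 2: 'm'
  Position 1: 'c'
  Position 0: 'm'
Reversed: nofgipnmcm

nofgipnmcm


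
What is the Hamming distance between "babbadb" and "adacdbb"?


Comparing "babbadb" and "adacdbb" position by position:
  Position 0: 'b' vs 'a' => differ
  Position 1: 'a' vs 'd' => differ
  Position 2: 'b' vs 'a' => differ
  Position 3: 'b' vs 'c' => differ
  Position 4: 'a' vs 'd' => differ
  Position 5: 'd' vs 'b' => differ
  Position 6: 'b' vs 'b' => same
Total differences (Hamming distance): 6

6


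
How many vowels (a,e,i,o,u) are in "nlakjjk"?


Input: nlakjjk
Checking each character:
  'n' at position 0: consonant
  'l' at position 1: consonant
  'a' at position 2: vowel (running total: 1)
  'k' at position 3: consonant
  'j' at position 4: consonant
  'j' at position 5: consonant
  'k' at position 6: consonant
Total vowels: 1

1


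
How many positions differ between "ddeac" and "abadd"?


Comparing "ddeac" and "abadd" position by position:
  Position 0: 'd' vs 'a' => DIFFER
  Position 1: 'd' vs 'b' => DIFFER
  Position 2: 'e' vs 'a' => DIFFER
  Position 3: 'a' vs 'd' => DIFFER
  Position 4: 'c' vs 'd' => DIFFER
Positions that differ: 5

5


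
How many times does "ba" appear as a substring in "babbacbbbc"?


Searching for "ba" in "babbacbbbc"
Scanning each position:
  Position 0: "ba" => MATCH
  Position 1: "ab" => no
  Position 2: "bb" => no
  Position 3: "ba" => MATCH
  Position 4: "ac" => no
  Position 5: "cb" => no
  Position 6: "bb" => no
  Position 7: "bb" => no
  Position 8: "bc" => no
Total occurrences: 2

2


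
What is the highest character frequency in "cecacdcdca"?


Input: cecacdcdca
Character counts:
  'a': 2
  'c': 5
  'd': 2
  'e': 1
Maximum frequency: 5

5


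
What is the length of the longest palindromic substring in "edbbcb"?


Input: "edbbcb"
Checking substrings for palindromes:
  [3:6] "bcb" (len 3) => palindrome
  [2:4] "bb" (len 2) => palindrome
Longest palindromic substring: "bcb" with length 3

3


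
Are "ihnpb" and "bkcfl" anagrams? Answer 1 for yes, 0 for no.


Strings: "ihnpb", "bkcfl"
Sorted first:  bhinp
Sorted second: bcfkl
Differ at position 1: 'h' vs 'c' => not anagrams

0


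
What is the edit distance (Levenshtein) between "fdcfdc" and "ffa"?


Computing edit distance: "fdcfdc" -> "ffa"
DP table:
           f    f    a
      0    1    2    3
  f   1    0    1    2
  d   2    1    1    2
  c   3    2    2    2
  f   4    3    2    3
  d   5    4    3    3
  c   6    5    4    4
Edit distance = dp[6][3] = 4

4


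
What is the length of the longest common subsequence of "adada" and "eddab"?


LCS of "adada" and "eddab"
DP table:
           e    d    d    a    b
      0    0    0    0    0    0
  a   0    0    0    0    1    1
  d   0    0    1    1    1    1
  a   0    0    1    1    2    2
  d   0    0    1    2    2    2
  a   0    0    1    2    3    3
LCS length = dp[5][5] = 3

3


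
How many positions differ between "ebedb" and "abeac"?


Comparing "ebedb" and "abeac" position by position:
  Position 0: 'e' vs 'a' => DIFFER
  Position 1: 'b' vs 'b' => same
  Position 2: 'e' vs 'e' => same
  Position 3: 'd' vs 'a' => DIFFER
  Position 4: 'b' vs 'c' => DIFFER
Positions that differ: 3

3


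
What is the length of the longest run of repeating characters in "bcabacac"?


Input: "bcabacac"
Scanning for longest run:
  Position 1 ('c'): new char, reset run to 1
  Position 2 ('a'): new char, reset run to 1
  Position 3 ('b'): new char, reset run to 1
  Position 4 ('a'): new char, reset run to 1
  Position 5 ('c'): new char, reset run to 1
  Position 6 ('a'): new char, reset run to 1
  Position 7 ('c'): new char, reset run to 1
Longest run: 'b' with length 1

1


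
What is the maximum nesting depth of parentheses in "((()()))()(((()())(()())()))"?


Input: "((()()))()(((()())(()())()))"
Tracking depth:
  Position 0 '(': depth becomes 1
  Position 1 '(': depth becomes 2
  Position 2 '(': depth becomes 3
  Position 3 ')': depth becomes 2
  Position 4 '(': depth becomes 3
  Position 5 ')': depth becomes 2
  Position 6 ')': depth becomes 1
  Position 7 ')': depth becomes 0
  Position 8 '(': depth becomes 1
  Position 9 ')': depth becomes 0
  Position 10 '(': depth becomes 1
  Position 11 '(': depth becomes 2
  Position 12 '(': depth becomes 3
  Position 13 '(': depth becomes 4
  Position 14 ')': depth becomes 3
  Position 15 '(': depth becomes 4
  Position 16 ')': depth becomes 3
  Position 17 ')': depth becomes 2
  Position 18 '(': depth becomes 3
  Position 19 '(': depth becomes 4
  Position 20 ')': depth becomes 3
  Position 21 '(': depth becomes 4
  Position 22 ')': depth becomes 3
  Position 23 ')': depth becomes 2
  Position 24 '(': depth becomes 3
  Position 25 ')': depth becomes 2
  Position 26 ')': depth becomes 1
  Position 27 ')': depth becomes 0
Maximum depth reached: 4

4


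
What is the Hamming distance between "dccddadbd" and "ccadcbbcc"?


Comparing "dccddadbd" and "ccadcbbcc" position by position:
  Position 0: 'd' vs 'c' => differ
  Position 1: 'c' vs 'c' => same
  Position 2: 'c' vs 'a' => differ
  Position 3: 'd' vs 'd' => same
  Position 4: 'd' vs 'c' => differ
  Position 5: 'a' vs 'b' => differ
  Position 6: 'd' vs 'b' => differ
  Position 7: 'b' vs 'c' => differ
  Position 8: 'd' vs 'c' => differ
Total differences (Hamming distance): 7

7


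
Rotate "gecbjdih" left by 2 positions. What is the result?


Input: "gecbjdih", rotate left by 2
First 2 characters: "ge"
Remaining characters: "cbjdih"
Concatenate remaining + first: "cbjdih" + "ge" = "cbjdihge"

cbjdihge


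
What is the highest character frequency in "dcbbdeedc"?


Input: dcbbdeedc
Character counts:
  'b': 2
  'c': 2
  'd': 3
  'e': 2
Maximum frequency: 3

3


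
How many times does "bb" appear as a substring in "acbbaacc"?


Searching for "bb" in "acbbaacc"
Scanning each position:
  Position 0: "ac" => no
  Position 1: "cb" => no
  Position 2: "bb" => MATCH
  Position 3: "ba" => no
  Position 4: "aa" => no
  Position 5: "ac" => no
  Position 6: "cc" => no
Total occurrences: 1

1


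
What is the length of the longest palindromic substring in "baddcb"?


Input: "baddcb"
Checking substrings for palindromes:
  [2:4] "dd" (len 2) => palindrome
Longest palindromic substring: "dd" with length 2

2


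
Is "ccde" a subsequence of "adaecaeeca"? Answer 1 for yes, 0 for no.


Check if "ccde" is a subsequence of "adaecaeeca"
Greedy scan:
  Position 0 ('a'): no match needed
  Position 1 ('d'): no match needed
  Position 2 ('a'): no match needed
  Position 3 ('e'): no match needed
  Position 4 ('c'): matches sub[0] = 'c'
  Position 5 ('a'): no match needed
  Position 6 ('e'): no match needed
  Position 7 ('e'): no match needed
  Position 8 ('c'): matches sub[1] = 'c'
  Position 9 ('a'): no match needed
Only matched 2/4 characters => not a subsequence

0


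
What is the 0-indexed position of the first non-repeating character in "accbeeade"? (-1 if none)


Input: accbeeade
Character frequencies:
  'a': 2
  'b': 1
  'c': 2
  'd': 1
  'e': 3
Scanning left to right for freq == 1:
  Position 0 ('a'): freq=2, skip
  Position 1 ('c'): freq=2, skip
  Position 2 ('c'): freq=2, skip
  Position 3 ('b'): unique! => answer = 3

3


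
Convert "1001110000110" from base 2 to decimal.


Input: "1001110000110" in base 2
Positional expansion:
  Digit '1' (value 1) x 2^12 = 4096
  Digit '0' (value 0) x 2^11 = 0
  Digit '0' (value 0) x 2^10 = 0
  Digit '1' (value 1) x 2^9 = 512
  Digit '1' (value 1) x 2^8 = 256
  Digit '1' (value 1) x 2^7 = 128
  Digit '0' (value 0) x 2^6 = 0
  Digit '0' (value 0) x 2^5 = 0
  Digit '0' (value 0) x 2^4 = 0
  Digit '0' (value 0) x 2^3 = 0
  Digit '1' (value 1) x 2^2 = 4
  Digit '1' (value 1) x 2^1 = 2
  Digit '0' (value 0) x 2^0 = 0
Sum = 4998

4998


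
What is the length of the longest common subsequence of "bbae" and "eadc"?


LCS of "bbae" and "eadc"
DP table:
           e    a    d    c
      0    0    0    0    0
  b   0    0    0    0    0
  b   0    0    0    0    0
  a   0    0    1    1    1
  e   0    1    1    1    1
LCS length = dp[4][4] = 1

1


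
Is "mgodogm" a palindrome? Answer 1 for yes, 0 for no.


Input: mgodogm
Reversed: mgodogm
  Compare pos 0 ('m') with pos 6 ('m'): match
  Compare pos 1 ('g') with pos 5 ('g'): match
  Compare pos 2 ('o') with pos 4 ('o'): match
Result: palindrome

1


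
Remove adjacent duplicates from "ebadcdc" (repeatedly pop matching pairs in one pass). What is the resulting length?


Input: ebadcdc
Stack-based adjacent duplicate removal:
  Read 'e': push. Stack: e
  Read 'b': push. Stack: eb
  Read 'a': push. Stack: eba
  Read 'd': push. Stack: ebad
  Read 'c': push. Stack: ebadc
  Read 'd': push. Stack: ebadcd
  Read 'c': push. Stack: ebadcdc
Final stack: "ebadcdc" (length 7)

7


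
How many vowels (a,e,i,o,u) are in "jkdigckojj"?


Input: jkdigckojj
Checking each character:
  'j' at position 0: consonant
  'k' at position 1: consonant
  'd' at position 2: consonant
  'i' at position 3: vowel (running total: 1)
  'g' at position 4: consonant
  'c' at position 5: consonant
  'k' at position 6: consonant
  'o' at position 7: vowel (running total: 2)
  'j' at position 8: consonant
  'j' at position 9: consonant
Total vowels: 2

2


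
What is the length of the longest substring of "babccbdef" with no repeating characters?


Input: "babccbdef"
Sliding window (track last position of each char):
  Position 0 ('b'): window [0,0] length 1 -- new best
  Position 1 ('a'): window [0,1] length 2 -- new best
  Position 2 ('b'): repeat (last at 0), move window start to 1
  Position 2 ('b'): window [1,2] length 2
  Position 3 ('c'): window [1,3] length 3 -- new best
  Position 4 ('c'): repeat (last at 3), move window start to 4
  Position 4 ('c'): window [4,4] length 1
  Position 5 ('b'): window [4,5] length 2
  Position 6 ('d'): window [4,6] length 3
  Position 7 ('e'): window [4,7] length 4 -- new best
  Position 8 ('f'): window [4,8] length 5 -- new best
Longest substring with no repeats: "cbdef" with length 5

5


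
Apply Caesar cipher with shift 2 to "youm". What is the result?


Caesar cipher: shift "youm" by 2
  'y' (pos 24) + 2 = pos 0 = 'a'
  'o' (pos 14) + 2 = pos 16 = 'q'
  'u' (pos 20) + 2 = pos 22 = 'w'
  'm' (pos 12) + 2 = pos 14 = 'o'
Result: aqwo

aqwo


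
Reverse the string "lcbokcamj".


Input: lcbokcamj
Reading characters right to left:
  Position 8: 'j'
  Position 7: 'm'
  Position 6: 'a'
  Position 5: 'c'
  Position 4: 'k'
  Position 3: 'o'
  Position 2: 'b'
  Position 1: 'c'
  Position 0: 'l'
Reversed: jmackobcl

jmackobcl


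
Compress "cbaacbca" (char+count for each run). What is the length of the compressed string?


Input: cbaacbca
Runs:
  'c' x 1 => "c1"
  'b' x 1 => "b1"
  'a' x 2 => "a2"
  'c' x 1 => "c1"
  'b' x 1 => "b1"
  'c' x 1 => "c1"
  'a' x 1 => "a1"
Compressed: "c1b1a2c1b1c1a1"
Compressed length: 14

14


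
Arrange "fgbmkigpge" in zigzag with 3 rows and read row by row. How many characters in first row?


Zigzag "fgbmkigpge" into 3 rows:
Placing characters:
  'f' => row 0
  'g' => row 1
  'b' => row 2
  'm' => row 1
  'k' => row 0
  'i' => row 1
  'g' => row 2
  'p' => row 1
  'g' => row 0
  'e' => row 1
Rows:
  Row 0: "fkg"
  Row 1: "gmipe"
  Row 2: "bg"
First row length: 3

3


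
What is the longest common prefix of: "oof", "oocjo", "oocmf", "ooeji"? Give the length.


Words: oof, oocjo, oocmf, ooeji
  Position 0: all 'o' => match
  Position 1: all 'o' => match
  Position 2: ('f', 'c', 'c', 'e') => mismatch, stop
LCP = "oo" (length 2)

2


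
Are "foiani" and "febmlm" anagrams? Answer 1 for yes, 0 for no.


Strings: "foiani", "febmlm"
Sorted first:  afiino
Sorted second: beflmm
Differ at position 0: 'a' vs 'b' => not anagrams

0


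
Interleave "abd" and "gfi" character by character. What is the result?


Interleaving "abd" and "gfi":
  Position 0: 'a' from first, 'g' from second => "ag"
  Position 1: 'b' from first, 'f' from second => "bf"
  Position 2: 'd' from first, 'i' from second => "di"
Result: agbfdi

agbfdi


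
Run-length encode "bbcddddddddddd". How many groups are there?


Input: bbcddddddddddd
Scanning for consecutive runs:
  Group 1: 'b' x 2 (positions 0-1)
  Group 2: 'c' x 1 (positions 2-2)
  Group 3: 'd' x 11 (positions 3-13)
Total groups: 3

3


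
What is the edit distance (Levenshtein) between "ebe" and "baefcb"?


Computing edit distance: "ebe" -> "baefcb"
DP table:
           b    a    e    f    c    b
      0    1    2    3    4    5    6
  e   1    1    2    2    3    4    5
  b   2    1    2    3    3    4    4
  e   3    2    2    2    3    4    5
Edit distance = dp[3][6] = 5

5


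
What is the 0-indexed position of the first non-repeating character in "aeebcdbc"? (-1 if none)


Input: aeebcdbc
Character frequencies:
  'a': 1
  'b': 2
  'c': 2
  'd': 1
  'e': 2
Scanning left to right for freq == 1:
  Position 0 ('a'): unique! => answer = 0

0


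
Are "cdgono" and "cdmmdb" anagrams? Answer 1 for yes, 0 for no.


Strings: "cdgono", "cdmmdb"
Sorted first:  cdgnoo
Sorted second: bcddmm
Differ at position 0: 'c' vs 'b' => not anagrams

0


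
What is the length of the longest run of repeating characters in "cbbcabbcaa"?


Input: "cbbcabbcaa"
Scanning for longest run:
  Position 1 ('b'): new char, reset run to 1
  Position 2 ('b'): continues run of 'b', length=2
  Position 3 ('c'): new char, reset run to 1
  Position 4 ('a'): new char, reset run to 1
  Position 5 ('b'): new char, reset run to 1
  Position 6 ('b'): continues run of 'b', length=2
  Position 7 ('c'): new char, reset run to 1
  Position 8 ('a'): new char, reset run to 1
  Position 9 ('a'): continues run of 'a', length=2
Longest run: 'b' with length 2

2


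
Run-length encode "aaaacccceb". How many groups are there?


Input: aaaacccceb
Scanning for consecutive runs:
  Group 1: 'a' x 4 (positions 0-3)
  Group 2: 'c' x 4 (positions 4-7)
  Group 3: 'e' x 1 (positions 8-8)
  Group 4: 'b' x 1 (positions 9-9)
Total groups: 4

4


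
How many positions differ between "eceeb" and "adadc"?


Comparing "eceeb" and "adadc" position by position:
  Position 0: 'e' vs 'a' => DIFFER
  Position 1: 'c' vs 'd' => DIFFER
  Position 2: 'e' vs 'a' => DIFFER
  Position 3: 'e' vs 'd' => DIFFER
  Position 4: 'b' vs 'c' => DIFFER
Positions that differ: 5

5


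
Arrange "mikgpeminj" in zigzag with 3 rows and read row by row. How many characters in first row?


Zigzag "mikgpeminj" into 3 rows:
Placing characters:
  'm' => row 0
  'i' => row 1
  'k' => row 2
  'g' => row 1
  'p' => row 0
  'e' => row 1
  'm' => row 2
  'i' => row 1
  'n' => row 0
  'j' => row 1
Rows:
  Row 0: "mpn"
  Row 1: "igeij"
  Row 2: "km"
First row length: 3

3


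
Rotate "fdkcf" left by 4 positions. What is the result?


Input: "fdkcf", rotate left by 4
First 4 characters: "fdkc"
Remaining characters: "f"
Concatenate remaining + first: "f" + "fdkc" = "ffdkc"

ffdkc


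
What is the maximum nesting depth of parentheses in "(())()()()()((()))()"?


Input: "(())()()()()((()))()"
Tracking depth:
  Position 0 '(': depth becomes 1
  Position 1 '(': depth becomes 2
  Position 2 ')': depth becomes 1
  Position 3 ')': depth becomes 0
  Position 4 '(': depth becomes 1
  Position 5 ')': depth becomes 0
  Position 6 '(': depth becomes 1
  Position 7 ')': depth becomes 0
  Position 8 '(': depth becomes 1
  Position 9 ')': depth becomes 0
  Position 10 '(': depth becomes 1
  Position 11 ')': depth becomes 0
  Position 12 '(': depth becomes 1
  Position 13 '(': depth becomes 2
  Position 14 '(': depth becomes 3
  Position 15 ')': depth becomes 2
  Position 16 ')': depth becomes 1
  Position 17 ')': depth becomes 0
  Position 18 '(': depth becomes 1
  Position 19 ')': depth becomes 0
Maximum depth reached: 3

3


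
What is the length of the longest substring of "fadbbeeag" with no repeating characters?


Input: "fadbbeeag"
Sliding window (track last position of each char):
  Position 0 ('f'): window [0,0] length 1 -- new best
  Position 1 ('a'): window [0,1] length 2 -- new best
  Position 2 ('d'): window [0,2] length 3 -- new best
  Position 3 ('b'): window [0,3] length 4 -- new best
  Position 4 ('b'): repeat (last at 3), move window start to 4
  Position 4 ('b'): window [4,4] length 1
  Position 5 ('e'): window [4,5] length 2
  Position 6 ('e'): repeat (last at 5), move window start to 6
  Position 6 ('e'): window [6,6] length 1
  Position 7 ('a'): window [6,7] length 2
  Position 8 ('g'): window [6,8] length 3
Longest substring with no repeats: "fadb" with length 4

4


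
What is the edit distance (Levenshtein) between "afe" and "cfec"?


Computing edit distance: "afe" -> "cfec"
DP table:
           c    f    e    c
      0    1    2    3    4
  a   1    1    2    3    4
  f   2    2    1    2    3
  e   3    3    2    1    2
Edit distance = dp[3][4] = 2

2


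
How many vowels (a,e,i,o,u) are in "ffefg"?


Input: ffefg
Checking each character:
  'f' at position 0: consonant
  'f' at position 1: consonant
  'e' at position 2: vowel (running total: 1)
  'f' at position 3: consonant
  'g' at position 4: consonant
Total vowels: 1

1


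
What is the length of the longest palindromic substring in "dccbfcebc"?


Input: "dccbfcebc"
Checking substrings for palindromes:
  [1:3] "cc" (len 2) => palindrome
Longest palindromic substring: "cc" with length 2

2


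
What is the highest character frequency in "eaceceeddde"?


Input: eaceceeddde
Character counts:
  'a': 1
  'c': 2
  'd': 3
  'e': 5
Maximum frequency: 5

5


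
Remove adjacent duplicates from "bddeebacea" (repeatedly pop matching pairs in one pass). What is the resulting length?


Input: bddeebacea
Stack-based adjacent duplicate removal:
  Read 'b': push. Stack: b
  Read 'd': push. Stack: bd
  Read 'd': matches stack top 'd' => pop. Stack: b
  Read 'e': push. Stack: be
  Read 'e': matches stack top 'e' => pop. Stack: b
  Read 'b': matches stack top 'b' => pop. Stack: (empty)
  Read 'a': push. Stack: a
  Read 'c': push. Stack: ac
  Read 'e': push. Stack: ace
  Read 'a': push. Stack: acea
Final stack: "acea" (length 4)

4


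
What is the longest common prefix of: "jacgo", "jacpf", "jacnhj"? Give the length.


Words: jacgo, jacpf, jacnhj
  Position 0: all 'j' => match
  Position 1: all 'a' => match
  Position 2: all 'c' => match
  Position 3: ('g', 'p', 'n') => mismatch, stop
LCP = "jac" (length 3)

3


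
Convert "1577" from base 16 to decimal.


Input: "1577" in base 16
Positional expansion:
  Digit '1' (value 1) x 16^3 = 4096
  Digit '5' (value 5) x 16^2 = 1280
  Digit '7' (value 7) x 16^1 = 112
  Digit '7' (value 7) x 16^0 = 7
Sum = 5495

5495


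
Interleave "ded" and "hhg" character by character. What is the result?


Interleaving "ded" and "hhg":
  Position 0: 'd' from first, 'h' from second => "dh"
  Position 1: 'e' from first, 'h' from second => "eh"
  Position 2: 'd' from first, 'g' from second => "dg"
Result: dhehdg

dhehdg


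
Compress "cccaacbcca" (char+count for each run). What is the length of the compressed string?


Input: cccaacbcca
Runs:
  'c' x 3 => "c3"
  'a' x 2 => "a2"
  'c' x 1 => "c1"
  'b' x 1 => "b1"
  'c' x 2 => "c2"
  'a' x 1 => "a1"
Compressed: "c3a2c1b1c2a1"
Compressed length: 12

12


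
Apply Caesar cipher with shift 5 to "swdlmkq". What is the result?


Caesar cipher: shift "swdlmkq" by 5
  's' (pos 18) + 5 = pos 23 = 'x'
  'w' (pos 22) + 5 = pos 1 = 'b'
  'd' (pos 3) + 5 = pos 8 = 'i'
  'l' (pos 11) + 5 = pos 16 = 'q'
  'm' (pos 12) + 5 = pos 17 = 'r'
  'k' (pos 10) + 5 = pos 15 = 'p'
  'q' (pos 16) + 5 = pos 21 = 'v'
Result: xbiqrpv

xbiqrpv


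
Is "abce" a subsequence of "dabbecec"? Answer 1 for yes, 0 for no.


Check if "abce" is a subsequence of "dabbecec"
Greedy scan:
  Position 0 ('d'): no match needed
  Position 1 ('a'): matches sub[0] = 'a'
  Position 2 ('b'): matches sub[1] = 'b'
  Position 3 ('b'): no match needed
  Position 4 ('e'): no match needed
  Position 5 ('c'): matches sub[2] = 'c'
  Position 6 ('e'): matches sub[3] = 'e'
  Position 7 ('c'): no match needed
All 4 characters matched => is a subsequence

1


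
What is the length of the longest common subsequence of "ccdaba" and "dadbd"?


LCS of "ccdaba" and "dadbd"
DP table:
           d    a    d    b    d
      0    0    0    0    0    0
  c   0    0    0    0    0    0
  c   0    0    0    0    0    0
  d   0    1    1    1    1    1
  a   0    1    2    2    2    2
  b   0    1    2    2    3    3
  a   0    1    2    2    3    3
LCS length = dp[6][5] = 3

3


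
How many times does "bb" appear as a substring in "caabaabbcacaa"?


Searching for "bb" in "caabaabbcacaa"
Scanning each position:
  Position 0: "ca" => no
  Position 1: "aa" => no
  Position 2: "ab" => no
  Position 3: "ba" => no
  Position 4: "aa" => no
  Position 5: "ab" => no
  Position 6: "bb" => MATCH
  Position 7: "bc" => no
  Position 8: "ca" => no
  Position 9: "ac" => no
  Position 10: "ca" => no
  Position 11: "aa" => no
Total occurrences: 1

1


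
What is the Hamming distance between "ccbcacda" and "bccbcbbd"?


Comparing "ccbcacda" and "bccbcbbd" position by position:
  Position 0: 'c' vs 'b' => differ
  Position 1: 'c' vs 'c' => same
  Position 2: 'b' vs 'c' => differ
  Position 3: 'c' vs 'b' => differ
  Position 4: 'a' vs 'c' => differ
  Position 5: 'c' vs 'b' => differ
  Position 6: 'd' vs 'b' => differ
  Position 7: 'a' vs 'd' => differ
Total differences (Hamming distance): 7

7
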